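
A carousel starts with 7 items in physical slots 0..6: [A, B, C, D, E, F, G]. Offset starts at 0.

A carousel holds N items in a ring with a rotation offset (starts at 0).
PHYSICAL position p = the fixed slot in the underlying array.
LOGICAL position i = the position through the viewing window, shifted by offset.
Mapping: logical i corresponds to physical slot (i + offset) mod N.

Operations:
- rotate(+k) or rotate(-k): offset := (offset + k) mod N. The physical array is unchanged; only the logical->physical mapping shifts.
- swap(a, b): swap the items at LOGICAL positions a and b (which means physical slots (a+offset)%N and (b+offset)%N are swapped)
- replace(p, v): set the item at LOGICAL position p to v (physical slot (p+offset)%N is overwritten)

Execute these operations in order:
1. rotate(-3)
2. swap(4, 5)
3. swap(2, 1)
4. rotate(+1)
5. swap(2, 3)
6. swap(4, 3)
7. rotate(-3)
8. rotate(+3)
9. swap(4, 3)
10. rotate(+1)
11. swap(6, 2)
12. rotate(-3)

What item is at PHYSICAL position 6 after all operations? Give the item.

Answer: F

Derivation:
After op 1 (rotate(-3)): offset=4, physical=[A,B,C,D,E,F,G], logical=[E,F,G,A,B,C,D]
After op 2 (swap(4, 5)): offset=4, physical=[A,C,B,D,E,F,G], logical=[E,F,G,A,C,B,D]
After op 3 (swap(2, 1)): offset=4, physical=[A,C,B,D,E,G,F], logical=[E,G,F,A,C,B,D]
After op 4 (rotate(+1)): offset=5, physical=[A,C,B,D,E,G,F], logical=[G,F,A,C,B,D,E]
After op 5 (swap(2, 3)): offset=5, physical=[C,A,B,D,E,G,F], logical=[G,F,C,A,B,D,E]
After op 6 (swap(4, 3)): offset=5, physical=[C,B,A,D,E,G,F], logical=[G,F,C,B,A,D,E]
After op 7 (rotate(-3)): offset=2, physical=[C,B,A,D,E,G,F], logical=[A,D,E,G,F,C,B]
After op 8 (rotate(+3)): offset=5, physical=[C,B,A,D,E,G,F], logical=[G,F,C,B,A,D,E]
After op 9 (swap(4, 3)): offset=5, physical=[C,A,B,D,E,G,F], logical=[G,F,C,A,B,D,E]
After op 10 (rotate(+1)): offset=6, physical=[C,A,B,D,E,G,F], logical=[F,C,A,B,D,E,G]
After op 11 (swap(6, 2)): offset=6, physical=[C,G,B,D,E,A,F], logical=[F,C,G,B,D,E,A]
After op 12 (rotate(-3)): offset=3, physical=[C,G,B,D,E,A,F], logical=[D,E,A,F,C,G,B]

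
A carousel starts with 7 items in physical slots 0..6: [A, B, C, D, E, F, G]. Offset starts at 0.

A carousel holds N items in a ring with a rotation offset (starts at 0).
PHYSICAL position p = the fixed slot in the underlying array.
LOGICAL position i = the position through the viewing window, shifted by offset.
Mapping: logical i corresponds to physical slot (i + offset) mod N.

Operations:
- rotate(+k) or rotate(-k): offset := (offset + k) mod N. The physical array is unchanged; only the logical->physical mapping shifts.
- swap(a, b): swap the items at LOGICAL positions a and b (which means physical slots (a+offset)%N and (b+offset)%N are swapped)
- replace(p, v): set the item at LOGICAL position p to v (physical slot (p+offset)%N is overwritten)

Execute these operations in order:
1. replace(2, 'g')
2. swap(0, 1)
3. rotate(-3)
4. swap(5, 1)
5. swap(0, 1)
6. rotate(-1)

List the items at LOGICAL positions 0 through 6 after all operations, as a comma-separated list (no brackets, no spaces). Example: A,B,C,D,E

Answer: D,g,E,G,B,A,F

Derivation:
After op 1 (replace(2, 'g')): offset=0, physical=[A,B,g,D,E,F,G], logical=[A,B,g,D,E,F,G]
After op 2 (swap(0, 1)): offset=0, physical=[B,A,g,D,E,F,G], logical=[B,A,g,D,E,F,G]
After op 3 (rotate(-3)): offset=4, physical=[B,A,g,D,E,F,G], logical=[E,F,G,B,A,g,D]
After op 4 (swap(5, 1)): offset=4, physical=[B,A,F,D,E,g,G], logical=[E,g,G,B,A,F,D]
After op 5 (swap(0, 1)): offset=4, physical=[B,A,F,D,g,E,G], logical=[g,E,G,B,A,F,D]
After op 6 (rotate(-1)): offset=3, physical=[B,A,F,D,g,E,G], logical=[D,g,E,G,B,A,F]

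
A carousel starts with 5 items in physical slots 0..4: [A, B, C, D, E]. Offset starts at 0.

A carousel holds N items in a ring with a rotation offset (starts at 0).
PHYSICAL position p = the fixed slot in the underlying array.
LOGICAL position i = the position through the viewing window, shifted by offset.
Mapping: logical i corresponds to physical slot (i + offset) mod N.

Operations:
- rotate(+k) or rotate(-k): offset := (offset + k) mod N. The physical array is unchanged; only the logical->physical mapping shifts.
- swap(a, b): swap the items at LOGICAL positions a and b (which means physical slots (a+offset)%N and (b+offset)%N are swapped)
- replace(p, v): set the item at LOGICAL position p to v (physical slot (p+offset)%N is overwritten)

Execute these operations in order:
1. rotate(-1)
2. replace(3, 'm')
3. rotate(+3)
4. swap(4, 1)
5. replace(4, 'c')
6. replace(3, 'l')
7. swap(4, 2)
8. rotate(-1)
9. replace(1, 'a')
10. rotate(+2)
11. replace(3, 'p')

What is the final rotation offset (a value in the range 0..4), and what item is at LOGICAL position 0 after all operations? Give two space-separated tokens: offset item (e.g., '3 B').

After op 1 (rotate(-1)): offset=4, physical=[A,B,C,D,E], logical=[E,A,B,C,D]
After op 2 (replace(3, 'm')): offset=4, physical=[A,B,m,D,E], logical=[E,A,B,m,D]
After op 3 (rotate(+3)): offset=2, physical=[A,B,m,D,E], logical=[m,D,E,A,B]
After op 4 (swap(4, 1)): offset=2, physical=[A,D,m,B,E], logical=[m,B,E,A,D]
After op 5 (replace(4, 'c')): offset=2, physical=[A,c,m,B,E], logical=[m,B,E,A,c]
After op 6 (replace(3, 'l')): offset=2, physical=[l,c,m,B,E], logical=[m,B,E,l,c]
After op 7 (swap(4, 2)): offset=2, physical=[l,E,m,B,c], logical=[m,B,c,l,E]
After op 8 (rotate(-1)): offset=1, physical=[l,E,m,B,c], logical=[E,m,B,c,l]
After op 9 (replace(1, 'a')): offset=1, physical=[l,E,a,B,c], logical=[E,a,B,c,l]
After op 10 (rotate(+2)): offset=3, physical=[l,E,a,B,c], logical=[B,c,l,E,a]
After op 11 (replace(3, 'p')): offset=3, physical=[l,p,a,B,c], logical=[B,c,l,p,a]

Answer: 3 B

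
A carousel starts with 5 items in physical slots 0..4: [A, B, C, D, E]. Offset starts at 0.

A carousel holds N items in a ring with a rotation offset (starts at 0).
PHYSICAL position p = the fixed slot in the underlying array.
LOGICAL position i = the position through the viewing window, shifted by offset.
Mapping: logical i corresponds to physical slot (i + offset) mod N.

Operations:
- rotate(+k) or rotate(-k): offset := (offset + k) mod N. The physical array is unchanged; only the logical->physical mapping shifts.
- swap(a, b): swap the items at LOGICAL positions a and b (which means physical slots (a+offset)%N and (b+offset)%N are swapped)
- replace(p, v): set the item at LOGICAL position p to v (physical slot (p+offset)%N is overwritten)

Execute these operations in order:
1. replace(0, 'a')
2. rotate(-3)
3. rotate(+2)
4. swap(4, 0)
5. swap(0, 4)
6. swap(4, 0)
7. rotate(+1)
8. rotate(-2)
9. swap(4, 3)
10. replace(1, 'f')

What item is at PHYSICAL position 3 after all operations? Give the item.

Answer: E

Derivation:
After op 1 (replace(0, 'a')): offset=0, physical=[a,B,C,D,E], logical=[a,B,C,D,E]
After op 2 (rotate(-3)): offset=2, physical=[a,B,C,D,E], logical=[C,D,E,a,B]
After op 3 (rotate(+2)): offset=4, physical=[a,B,C,D,E], logical=[E,a,B,C,D]
After op 4 (swap(4, 0)): offset=4, physical=[a,B,C,E,D], logical=[D,a,B,C,E]
After op 5 (swap(0, 4)): offset=4, physical=[a,B,C,D,E], logical=[E,a,B,C,D]
After op 6 (swap(4, 0)): offset=4, physical=[a,B,C,E,D], logical=[D,a,B,C,E]
After op 7 (rotate(+1)): offset=0, physical=[a,B,C,E,D], logical=[a,B,C,E,D]
After op 8 (rotate(-2)): offset=3, physical=[a,B,C,E,D], logical=[E,D,a,B,C]
After op 9 (swap(4, 3)): offset=3, physical=[a,C,B,E,D], logical=[E,D,a,C,B]
After op 10 (replace(1, 'f')): offset=3, physical=[a,C,B,E,f], logical=[E,f,a,C,B]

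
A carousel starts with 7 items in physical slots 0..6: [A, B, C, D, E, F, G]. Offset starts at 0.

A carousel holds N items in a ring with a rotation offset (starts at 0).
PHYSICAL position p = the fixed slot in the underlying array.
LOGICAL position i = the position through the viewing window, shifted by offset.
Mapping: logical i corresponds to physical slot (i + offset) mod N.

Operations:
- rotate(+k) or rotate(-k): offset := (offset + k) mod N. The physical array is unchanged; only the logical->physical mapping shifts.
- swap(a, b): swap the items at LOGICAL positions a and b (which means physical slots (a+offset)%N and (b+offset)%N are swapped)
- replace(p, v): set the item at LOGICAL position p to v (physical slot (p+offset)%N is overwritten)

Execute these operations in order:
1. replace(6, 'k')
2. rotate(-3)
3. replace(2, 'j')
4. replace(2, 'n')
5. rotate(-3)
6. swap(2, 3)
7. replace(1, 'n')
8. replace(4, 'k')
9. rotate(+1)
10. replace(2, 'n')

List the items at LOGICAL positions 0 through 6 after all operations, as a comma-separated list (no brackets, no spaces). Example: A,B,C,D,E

After op 1 (replace(6, 'k')): offset=0, physical=[A,B,C,D,E,F,k], logical=[A,B,C,D,E,F,k]
After op 2 (rotate(-3)): offset=4, physical=[A,B,C,D,E,F,k], logical=[E,F,k,A,B,C,D]
After op 3 (replace(2, 'j')): offset=4, physical=[A,B,C,D,E,F,j], logical=[E,F,j,A,B,C,D]
After op 4 (replace(2, 'n')): offset=4, physical=[A,B,C,D,E,F,n], logical=[E,F,n,A,B,C,D]
After op 5 (rotate(-3)): offset=1, physical=[A,B,C,D,E,F,n], logical=[B,C,D,E,F,n,A]
After op 6 (swap(2, 3)): offset=1, physical=[A,B,C,E,D,F,n], logical=[B,C,E,D,F,n,A]
After op 7 (replace(1, 'n')): offset=1, physical=[A,B,n,E,D,F,n], logical=[B,n,E,D,F,n,A]
After op 8 (replace(4, 'k')): offset=1, physical=[A,B,n,E,D,k,n], logical=[B,n,E,D,k,n,A]
After op 9 (rotate(+1)): offset=2, physical=[A,B,n,E,D,k,n], logical=[n,E,D,k,n,A,B]
After op 10 (replace(2, 'n')): offset=2, physical=[A,B,n,E,n,k,n], logical=[n,E,n,k,n,A,B]

Answer: n,E,n,k,n,A,B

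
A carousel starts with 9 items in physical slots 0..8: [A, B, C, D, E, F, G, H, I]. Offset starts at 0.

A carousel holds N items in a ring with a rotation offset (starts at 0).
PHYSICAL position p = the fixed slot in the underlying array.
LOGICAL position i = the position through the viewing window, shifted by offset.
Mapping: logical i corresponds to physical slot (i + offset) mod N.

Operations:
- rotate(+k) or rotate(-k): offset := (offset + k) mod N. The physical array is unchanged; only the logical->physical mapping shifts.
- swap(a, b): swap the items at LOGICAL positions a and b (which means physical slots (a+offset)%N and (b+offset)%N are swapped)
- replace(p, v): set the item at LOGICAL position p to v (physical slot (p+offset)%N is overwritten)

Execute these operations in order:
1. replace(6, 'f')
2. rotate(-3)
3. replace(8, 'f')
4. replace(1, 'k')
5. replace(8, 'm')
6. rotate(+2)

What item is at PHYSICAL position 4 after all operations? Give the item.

After op 1 (replace(6, 'f')): offset=0, physical=[A,B,C,D,E,F,f,H,I], logical=[A,B,C,D,E,F,f,H,I]
After op 2 (rotate(-3)): offset=6, physical=[A,B,C,D,E,F,f,H,I], logical=[f,H,I,A,B,C,D,E,F]
After op 3 (replace(8, 'f')): offset=6, physical=[A,B,C,D,E,f,f,H,I], logical=[f,H,I,A,B,C,D,E,f]
After op 4 (replace(1, 'k')): offset=6, physical=[A,B,C,D,E,f,f,k,I], logical=[f,k,I,A,B,C,D,E,f]
After op 5 (replace(8, 'm')): offset=6, physical=[A,B,C,D,E,m,f,k,I], logical=[f,k,I,A,B,C,D,E,m]
After op 6 (rotate(+2)): offset=8, physical=[A,B,C,D,E,m,f,k,I], logical=[I,A,B,C,D,E,m,f,k]

Answer: E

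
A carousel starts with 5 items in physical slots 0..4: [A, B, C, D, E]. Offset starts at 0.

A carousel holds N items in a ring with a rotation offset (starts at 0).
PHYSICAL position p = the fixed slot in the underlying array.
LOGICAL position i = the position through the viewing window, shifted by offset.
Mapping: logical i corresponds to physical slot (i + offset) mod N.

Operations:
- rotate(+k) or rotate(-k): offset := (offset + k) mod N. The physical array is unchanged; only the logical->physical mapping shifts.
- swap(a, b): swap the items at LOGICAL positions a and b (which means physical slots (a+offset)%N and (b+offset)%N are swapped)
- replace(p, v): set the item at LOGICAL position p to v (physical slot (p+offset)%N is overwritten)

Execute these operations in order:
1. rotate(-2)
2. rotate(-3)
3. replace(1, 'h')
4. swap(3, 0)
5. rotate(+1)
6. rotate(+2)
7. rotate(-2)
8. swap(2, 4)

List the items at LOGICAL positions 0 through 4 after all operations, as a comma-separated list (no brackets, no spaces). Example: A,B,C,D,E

After op 1 (rotate(-2)): offset=3, physical=[A,B,C,D,E], logical=[D,E,A,B,C]
After op 2 (rotate(-3)): offset=0, physical=[A,B,C,D,E], logical=[A,B,C,D,E]
After op 3 (replace(1, 'h')): offset=0, physical=[A,h,C,D,E], logical=[A,h,C,D,E]
After op 4 (swap(3, 0)): offset=0, physical=[D,h,C,A,E], logical=[D,h,C,A,E]
After op 5 (rotate(+1)): offset=1, physical=[D,h,C,A,E], logical=[h,C,A,E,D]
After op 6 (rotate(+2)): offset=3, physical=[D,h,C,A,E], logical=[A,E,D,h,C]
After op 7 (rotate(-2)): offset=1, physical=[D,h,C,A,E], logical=[h,C,A,E,D]
After op 8 (swap(2, 4)): offset=1, physical=[A,h,C,D,E], logical=[h,C,D,E,A]

Answer: h,C,D,E,A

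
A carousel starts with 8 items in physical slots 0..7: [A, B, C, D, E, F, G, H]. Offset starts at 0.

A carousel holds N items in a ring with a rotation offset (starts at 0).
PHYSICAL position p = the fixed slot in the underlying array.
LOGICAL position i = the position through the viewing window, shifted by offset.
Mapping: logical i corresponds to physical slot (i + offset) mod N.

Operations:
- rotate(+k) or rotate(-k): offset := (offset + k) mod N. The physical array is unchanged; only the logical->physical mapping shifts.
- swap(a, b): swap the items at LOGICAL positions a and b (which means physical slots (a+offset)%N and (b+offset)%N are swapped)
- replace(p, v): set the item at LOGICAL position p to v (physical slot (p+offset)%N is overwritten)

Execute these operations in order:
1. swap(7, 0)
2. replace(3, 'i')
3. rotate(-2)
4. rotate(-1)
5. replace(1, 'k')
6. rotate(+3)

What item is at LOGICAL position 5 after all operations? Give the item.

After op 1 (swap(7, 0)): offset=0, physical=[H,B,C,D,E,F,G,A], logical=[H,B,C,D,E,F,G,A]
After op 2 (replace(3, 'i')): offset=0, physical=[H,B,C,i,E,F,G,A], logical=[H,B,C,i,E,F,G,A]
After op 3 (rotate(-2)): offset=6, physical=[H,B,C,i,E,F,G,A], logical=[G,A,H,B,C,i,E,F]
After op 4 (rotate(-1)): offset=5, physical=[H,B,C,i,E,F,G,A], logical=[F,G,A,H,B,C,i,E]
After op 5 (replace(1, 'k')): offset=5, physical=[H,B,C,i,E,F,k,A], logical=[F,k,A,H,B,C,i,E]
After op 6 (rotate(+3)): offset=0, physical=[H,B,C,i,E,F,k,A], logical=[H,B,C,i,E,F,k,A]

Answer: F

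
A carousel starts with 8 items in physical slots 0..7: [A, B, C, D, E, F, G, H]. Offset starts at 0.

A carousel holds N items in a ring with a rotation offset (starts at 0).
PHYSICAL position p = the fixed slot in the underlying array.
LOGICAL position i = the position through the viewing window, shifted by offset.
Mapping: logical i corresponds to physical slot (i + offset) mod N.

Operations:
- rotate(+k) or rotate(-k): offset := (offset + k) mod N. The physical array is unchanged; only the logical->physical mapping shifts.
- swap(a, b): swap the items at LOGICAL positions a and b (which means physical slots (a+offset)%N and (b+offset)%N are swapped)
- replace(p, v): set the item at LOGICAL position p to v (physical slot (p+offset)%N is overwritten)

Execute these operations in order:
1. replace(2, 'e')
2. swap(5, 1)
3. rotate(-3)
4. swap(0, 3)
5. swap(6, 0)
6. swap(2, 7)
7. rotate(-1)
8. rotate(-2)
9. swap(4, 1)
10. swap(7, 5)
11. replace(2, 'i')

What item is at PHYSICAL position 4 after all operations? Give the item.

After op 1 (replace(2, 'e')): offset=0, physical=[A,B,e,D,E,F,G,H], logical=[A,B,e,D,E,F,G,H]
After op 2 (swap(5, 1)): offset=0, physical=[A,F,e,D,E,B,G,H], logical=[A,F,e,D,E,B,G,H]
After op 3 (rotate(-3)): offset=5, physical=[A,F,e,D,E,B,G,H], logical=[B,G,H,A,F,e,D,E]
After op 4 (swap(0, 3)): offset=5, physical=[B,F,e,D,E,A,G,H], logical=[A,G,H,B,F,e,D,E]
After op 5 (swap(6, 0)): offset=5, physical=[B,F,e,A,E,D,G,H], logical=[D,G,H,B,F,e,A,E]
After op 6 (swap(2, 7)): offset=5, physical=[B,F,e,A,H,D,G,E], logical=[D,G,E,B,F,e,A,H]
After op 7 (rotate(-1)): offset=4, physical=[B,F,e,A,H,D,G,E], logical=[H,D,G,E,B,F,e,A]
After op 8 (rotate(-2)): offset=2, physical=[B,F,e,A,H,D,G,E], logical=[e,A,H,D,G,E,B,F]
After op 9 (swap(4, 1)): offset=2, physical=[B,F,e,G,H,D,A,E], logical=[e,G,H,D,A,E,B,F]
After op 10 (swap(7, 5)): offset=2, physical=[B,E,e,G,H,D,A,F], logical=[e,G,H,D,A,F,B,E]
After op 11 (replace(2, 'i')): offset=2, physical=[B,E,e,G,i,D,A,F], logical=[e,G,i,D,A,F,B,E]

Answer: i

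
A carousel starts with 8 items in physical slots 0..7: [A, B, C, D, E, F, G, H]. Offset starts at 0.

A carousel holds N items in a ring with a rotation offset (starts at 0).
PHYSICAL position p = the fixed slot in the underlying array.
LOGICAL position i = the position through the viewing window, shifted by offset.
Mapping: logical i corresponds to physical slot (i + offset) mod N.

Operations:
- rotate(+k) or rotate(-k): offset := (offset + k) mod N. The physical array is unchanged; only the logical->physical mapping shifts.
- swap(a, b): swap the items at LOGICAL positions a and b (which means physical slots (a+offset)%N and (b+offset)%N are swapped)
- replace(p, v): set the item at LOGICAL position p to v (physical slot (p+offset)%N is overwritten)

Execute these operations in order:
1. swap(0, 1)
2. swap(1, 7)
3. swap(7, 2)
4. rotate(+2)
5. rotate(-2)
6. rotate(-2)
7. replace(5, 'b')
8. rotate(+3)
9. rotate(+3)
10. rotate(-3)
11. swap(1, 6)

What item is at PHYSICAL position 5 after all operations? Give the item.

Answer: F

Derivation:
After op 1 (swap(0, 1)): offset=0, physical=[B,A,C,D,E,F,G,H], logical=[B,A,C,D,E,F,G,H]
After op 2 (swap(1, 7)): offset=0, physical=[B,H,C,D,E,F,G,A], logical=[B,H,C,D,E,F,G,A]
After op 3 (swap(7, 2)): offset=0, physical=[B,H,A,D,E,F,G,C], logical=[B,H,A,D,E,F,G,C]
After op 4 (rotate(+2)): offset=2, physical=[B,H,A,D,E,F,G,C], logical=[A,D,E,F,G,C,B,H]
After op 5 (rotate(-2)): offset=0, physical=[B,H,A,D,E,F,G,C], logical=[B,H,A,D,E,F,G,C]
After op 6 (rotate(-2)): offset=6, physical=[B,H,A,D,E,F,G,C], logical=[G,C,B,H,A,D,E,F]
After op 7 (replace(5, 'b')): offset=6, physical=[B,H,A,b,E,F,G,C], logical=[G,C,B,H,A,b,E,F]
After op 8 (rotate(+3)): offset=1, physical=[B,H,A,b,E,F,G,C], logical=[H,A,b,E,F,G,C,B]
After op 9 (rotate(+3)): offset=4, physical=[B,H,A,b,E,F,G,C], logical=[E,F,G,C,B,H,A,b]
After op 10 (rotate(-3)): offset=1, physical=[B,H,A,b,E,F,G,C], logical=[H,A,b,E,F,G,C,B]
After op 11 (swap(1, 6)): offset=1, physical=[B,H,C,b,E,F,G,A], logical=[H,C,b,E,F,G,A,B]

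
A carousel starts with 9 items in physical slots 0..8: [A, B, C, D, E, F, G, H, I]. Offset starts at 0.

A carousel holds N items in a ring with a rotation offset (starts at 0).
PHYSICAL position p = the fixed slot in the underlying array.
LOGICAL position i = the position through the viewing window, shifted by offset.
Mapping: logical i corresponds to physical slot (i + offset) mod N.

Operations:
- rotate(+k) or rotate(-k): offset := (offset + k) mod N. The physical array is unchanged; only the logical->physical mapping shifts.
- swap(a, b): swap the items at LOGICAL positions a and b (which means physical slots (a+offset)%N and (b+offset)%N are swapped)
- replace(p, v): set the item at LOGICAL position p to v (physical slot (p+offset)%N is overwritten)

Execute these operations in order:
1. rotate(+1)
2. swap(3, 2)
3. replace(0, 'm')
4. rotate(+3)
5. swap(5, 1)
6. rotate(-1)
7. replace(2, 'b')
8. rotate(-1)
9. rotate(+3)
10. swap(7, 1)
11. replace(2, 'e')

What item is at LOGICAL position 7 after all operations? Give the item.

After op 1 (rotate(+1)): offset=1, physical=[A,B,C,D,E,F,G,H,I], logical=[B,C,D,E,F,G,H,I,A]
After op 2 (swap(3, 2)): offset=1, physical=[A,B,C,E,D,F,G,H,I], logical=[B,C,E,D,F,G,H,I,A]
After op 3 (replace(0, 'm')): offset=1, physical=[A,m,C,E,D,F,G,H,I], logical=[m,C,E,D,F,G,H,I,A]
After op 4 (rotate(+3)): offset=4, physical=[A,m,C,E,D,F,G,H,I], logical=[D,F,G,H,I,A,m,C,E]
After op 5 (swap(5, 1)): offset=4, physical=[F,m,C,E,D,A,G,H,I], logical=[D,A,G,H,I,F,m,C,E]
After op 6 (rotate(-1)): offset=3, physical=[F,m,C,E,D,A,G,H,I], logical=[E,D,A,G,H,I,F,m,C]
After op 7 (replace(2, 'b')): offset=3, physical=[F,m,C,E,D,b,G,H,I], logical=[E,D,b,G,H,I,F,m,C]
After op 8 (rotate(-1)): offset=2, physical=[F,m,C,E,D,b,G,H,I], logical=[C,E,D,b,G,H,I,F,m]
After op 9 (rotate(+3)): offset=5, physical=[F,m,C,E,D,b,G,H,I], logical=[b,G,H,I,F,m,C,E,D]
After op 10 (swap(7, 1)): offset=5, physical=[F,m,C,G,D,b,E,H,I], logical=[b,E,H,I,F,m,C,G,D]
After op 11 (replace(2, 'e')): offset=5, physical=[F,m,C,G,D,b,E,e,I], logical=[b,E,e,I,F,m,C,G,D]

Answer: G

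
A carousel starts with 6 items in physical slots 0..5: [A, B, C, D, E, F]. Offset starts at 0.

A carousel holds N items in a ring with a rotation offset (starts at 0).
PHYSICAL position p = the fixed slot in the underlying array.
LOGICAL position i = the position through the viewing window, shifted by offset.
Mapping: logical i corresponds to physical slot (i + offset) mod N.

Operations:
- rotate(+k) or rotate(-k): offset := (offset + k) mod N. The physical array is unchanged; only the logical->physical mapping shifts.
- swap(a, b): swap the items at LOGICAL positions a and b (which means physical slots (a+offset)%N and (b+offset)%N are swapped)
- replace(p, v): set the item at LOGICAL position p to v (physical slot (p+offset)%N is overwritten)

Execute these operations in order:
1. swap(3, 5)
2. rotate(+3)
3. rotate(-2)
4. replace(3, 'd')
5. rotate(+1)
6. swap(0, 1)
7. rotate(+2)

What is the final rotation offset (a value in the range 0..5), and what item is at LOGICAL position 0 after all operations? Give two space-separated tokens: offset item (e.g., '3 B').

Answer: 4 d

Derivation:
After op 1 (swap(3, 5)): offset=0, physical=[A,B,C,F,E,D], logical=[A,B,C,F,E,D]
After op 2 (rotate(+3)): offset=3, physical=[A,B,C,F,E,D], logical=[F,E,D,A,B,C]
After op 3 (rotate(-2)): offset=1, physical=[A,B,C,F,E,D], logical=[B,C,F,E,D,A]
After op 4 (replace(3, 'd')): offset=1, physical=[A,B,C,F,d,D], logical=[B,C,F,d,D,A]
After op 5 (rotate(+1)): offset=2, physical=[A,B,C,F,d,D], logical=[C,F,d,D,A,B]
After op 6 (swap(0, 1)): offset=2, physical=[A,B,F,C,d,D], logical=[F,C,d,D,A,B]
After op 7 (rotate(+2)): offset=4, physical=[A,B,F,C,d,D], logical=[d,D,A,B,F,C]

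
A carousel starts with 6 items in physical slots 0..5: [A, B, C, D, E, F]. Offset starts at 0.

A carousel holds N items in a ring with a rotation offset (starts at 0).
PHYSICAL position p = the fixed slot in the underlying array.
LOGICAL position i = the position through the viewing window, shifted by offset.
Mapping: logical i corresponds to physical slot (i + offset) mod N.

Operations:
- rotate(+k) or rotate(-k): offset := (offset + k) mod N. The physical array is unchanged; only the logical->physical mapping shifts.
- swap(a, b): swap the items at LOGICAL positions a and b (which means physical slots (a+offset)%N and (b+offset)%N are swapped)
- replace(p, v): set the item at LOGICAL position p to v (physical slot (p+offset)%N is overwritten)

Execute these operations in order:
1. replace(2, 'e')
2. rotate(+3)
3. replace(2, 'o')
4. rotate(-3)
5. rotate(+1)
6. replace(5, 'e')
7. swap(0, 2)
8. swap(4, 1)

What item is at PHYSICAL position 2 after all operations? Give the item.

After op 1 (replace(2, 'e')): offset=0, physical=[A,B,e,D,E,F], logical=[A,B,e,D,E,F]
After op 2 (rotate(+3)): offset=3, physical=[A,B,e,D,E,F], logical=[D,E,F,A,B,e]
After op 3 (replace(2, 'o')): offset=3, physical=[A,B,e,D,E,o], logical=[D,E,o,A,B,e]
After op 4 (rotate(-3)): offset=0, physical=[A,B,e,D,E,o], logical=[A,B,e,D,E,o]
After op 5 (rotate(+1)): offset=1, physical=[A,B,e,D,E,o], logical=[B,e,D,E,o,A]
After op 6 (replace(5, 'e')): offset=1, physical=[e,B,e,D,E,o], logical=[B,e,D,E,o,e]
After op 7 (swap(0, 2)): offset=1, physical=[e,D,e,B,E,o], logical=[D,e,B,E,o,e]
After op 8 (swap(4, 1)): offset=1, physical=[e,D,o,B,E,e], logical=[D,o,B,E,e,e]

Answer: o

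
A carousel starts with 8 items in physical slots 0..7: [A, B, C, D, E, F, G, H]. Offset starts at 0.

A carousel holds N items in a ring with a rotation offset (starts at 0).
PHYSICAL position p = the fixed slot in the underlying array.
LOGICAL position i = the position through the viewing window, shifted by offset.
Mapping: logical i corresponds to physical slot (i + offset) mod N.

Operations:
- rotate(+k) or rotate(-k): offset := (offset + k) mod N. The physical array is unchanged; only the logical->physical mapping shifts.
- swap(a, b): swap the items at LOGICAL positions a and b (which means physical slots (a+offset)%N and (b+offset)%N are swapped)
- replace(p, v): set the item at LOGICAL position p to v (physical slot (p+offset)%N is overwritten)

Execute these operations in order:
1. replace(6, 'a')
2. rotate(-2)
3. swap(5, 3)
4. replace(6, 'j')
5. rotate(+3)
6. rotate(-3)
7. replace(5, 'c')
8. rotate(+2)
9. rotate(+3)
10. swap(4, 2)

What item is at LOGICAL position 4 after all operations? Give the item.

After op 1 (replace(6, 'a')): offset=0, physical=[A,B,C,D,E,F,a,H], logical=[A,B,C,D,E,F,a,H]
After op 2 (rotate(-2)): offset=6, physical=[A,B,C,D,E,F,a,H], logical=[a,H,A,B,C,D,E,F]
After op 3 (swap(5, 3)): offset=6, physical=[A,D,C,B,E,F,a,H], logical=[a,H,A,D,C,B,E,F]
After op 4 (replace(6, 'j')): offset=6, physical=[A,D,C,B,j,F,a,H], logical=[a,H,A,D,C,B,j,F]
After op 5 (rotate(+3)): offset=1, physical=[A,D,C,B,j,F,a,H], logical=[D,C,B,j,F,a,H,A]
After op 6 (rotate(-3)): offset=6, physical=[A,D,C,B,j,F,a,H], logical=[a,H,A,D,C,B,j,F]
After op 7 (replace(5, 'c')): offset=6, physical=[A,D,C,c,j,F,a,H], logical=[a,H,A,D,C,c,j,F]
After op 8 (rotate(+2)): offset=0, physical=[A,D,C,c,j,F,a,H], logical=[A,D,C,c,j,F,a,H]
After op 9 (rotate(+3)): offset=3, physical=[A,D,C,c,j,F,a,H], logical=[c,j,F,a,H,A,D,C]
After op 10 (swap(4, 2)): offset=3, physical=[A,D,C,c,j,H,a,F], logical=[c,j,H,a,F,A,D,C]

Answer: F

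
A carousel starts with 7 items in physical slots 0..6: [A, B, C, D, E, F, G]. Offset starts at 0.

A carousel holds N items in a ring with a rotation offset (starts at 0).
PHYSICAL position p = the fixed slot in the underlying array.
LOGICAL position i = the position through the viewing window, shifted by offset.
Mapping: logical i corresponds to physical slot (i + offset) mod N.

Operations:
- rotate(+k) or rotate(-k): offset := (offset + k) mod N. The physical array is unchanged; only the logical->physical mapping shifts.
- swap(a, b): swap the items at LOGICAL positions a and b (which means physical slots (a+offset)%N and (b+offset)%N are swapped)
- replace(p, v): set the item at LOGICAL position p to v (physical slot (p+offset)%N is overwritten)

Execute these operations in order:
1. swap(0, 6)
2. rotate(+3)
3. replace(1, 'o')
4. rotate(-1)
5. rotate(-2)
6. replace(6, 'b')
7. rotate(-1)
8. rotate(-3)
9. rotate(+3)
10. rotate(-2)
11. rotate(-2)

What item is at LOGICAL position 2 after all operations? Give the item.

Answer: o

Derivation:
After op 1 (swap(0, 6)): offset=0, physical=[G,B,C,D,E,F,A], logical=[G,B,C,D,E,F,A]
After op 2 (rotate(+3)): offset=3, physical=[G,B,C,D,E,F,A], logical=[D,E,F,A,G,B,C]
After op 3 (replace(1, 'o')): offset=3, physical=[G,B,C,D,o,F,A], logical=[D,o,F,A,G,B,C]
After op 4 (rotate(-1)): offset=2, physical=[G,B,C,D,o,F,A], logical=[C,D,o,F,A,G,B]
After op 5 (rotate(-2)): offset=0, physical=[G,B,C,D,o,F,A], logical=[G,B,C,D,o,F,A]
After op 6 (replace(6, 'b')): offset=0, physical=[G,B,C,D,o,F,b], logical=[G,B,C,D,o,F,b]
After op 7 (rotate(-1)): offset=6, physical=[G,B,C,D,o,F,b], logical=[b,G,B,C,D,o,F]
After op 8 (rotate(-3)): offset=3, physical=[G,B,C,D,o,F,b], logical=[D,o,F,b,G,B,C]
After op 9 (rotate(+3)): offset=6, physical=[G,B,C,D,o,F,b], logical=[b,G,B,C,D,o,F]
After op 10 (rotate(-2)): offset=4, physical=[G,B,C,D,o,F,b], logical=[o,F,b,G,B,C,D]
After op 11 (rotate(-2)): offset=2, physical=[G,B,C,D,o,F,b], logical=[C,D,o,F,b,G,B]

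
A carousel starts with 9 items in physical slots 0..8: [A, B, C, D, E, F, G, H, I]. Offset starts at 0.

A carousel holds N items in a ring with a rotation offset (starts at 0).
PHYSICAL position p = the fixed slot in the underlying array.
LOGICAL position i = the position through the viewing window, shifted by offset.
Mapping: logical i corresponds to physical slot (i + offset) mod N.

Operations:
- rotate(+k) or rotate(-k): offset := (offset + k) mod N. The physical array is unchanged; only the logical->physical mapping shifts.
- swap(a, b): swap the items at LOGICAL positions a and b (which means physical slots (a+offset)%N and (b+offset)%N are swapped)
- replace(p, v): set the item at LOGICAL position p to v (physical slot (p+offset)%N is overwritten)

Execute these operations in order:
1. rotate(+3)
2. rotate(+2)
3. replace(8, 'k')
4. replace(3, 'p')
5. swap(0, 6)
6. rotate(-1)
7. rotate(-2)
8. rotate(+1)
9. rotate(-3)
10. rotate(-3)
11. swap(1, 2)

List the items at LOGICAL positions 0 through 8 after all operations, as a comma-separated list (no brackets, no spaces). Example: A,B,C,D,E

After op 1 (rotate(+3)): offset=3, physical=[A,B,C,D,E,F,G,H,I], logical=[D,E,F,G,H,I,A,B,C]
After op 2 (rotate(+2)): offset=5, physical=[A,B,C,D,E,F,G,H,I], logical=[F,G,H,I,A,B,C,D,E]
After op 3 (replace(8, 'k')): offset=5, physical=[A,B,C,D,k,F,G,H,I], logical=[F,G,H,I,A,B,C,D,k]
After op 4 (replace(3, 'p')): offset=5, physical=[A,B,C,D,k,F,G,H,p], logical=[F,G,H,p,A,B,C,D,k]
After op 5 (swap(0, 6)): offset=5, physical=[A,B,F,D,k,C,G,H,p], logical=[C,G,H,p,A,B,F,D,k]
After op 6 (rotate(-1)): offset=4, physical=[A,B,F,D,k,C,G,H,p], logical=[k,C,G,H,p,A,B,F,D]
After op 7 (rotate(-2)): offset=2, physical=[A,B,F,D,k,C,G,H,p], logical=[F,D,k,C,G,H,p,A,B]
After op 8 (rotate(+1)): offset=3, physical=[A,B,F,D,k,C,G,H,p], logical=[D,k,C,G,H,p,A,B,F]
After op 9 (rotate(-3)): offset=0, physical=[A,B,F,D,k,C,G,H,p], logical=[A,B,F,D,k,C,G,H,p]
After op 10 (rotate(-3)): offset=6, physical=[A,B,F,D,k,C,G,H,p], logical=[G,H,p,A,B,F,D,k,C]
After op 11 (swap(1, 2)): offset=6, physical=[A,B,F,D,k,C,G,p,H], logical=[G,p,H,A,B,F,D,k,C]

Answer: G,p,H,A,B,F,D,k,C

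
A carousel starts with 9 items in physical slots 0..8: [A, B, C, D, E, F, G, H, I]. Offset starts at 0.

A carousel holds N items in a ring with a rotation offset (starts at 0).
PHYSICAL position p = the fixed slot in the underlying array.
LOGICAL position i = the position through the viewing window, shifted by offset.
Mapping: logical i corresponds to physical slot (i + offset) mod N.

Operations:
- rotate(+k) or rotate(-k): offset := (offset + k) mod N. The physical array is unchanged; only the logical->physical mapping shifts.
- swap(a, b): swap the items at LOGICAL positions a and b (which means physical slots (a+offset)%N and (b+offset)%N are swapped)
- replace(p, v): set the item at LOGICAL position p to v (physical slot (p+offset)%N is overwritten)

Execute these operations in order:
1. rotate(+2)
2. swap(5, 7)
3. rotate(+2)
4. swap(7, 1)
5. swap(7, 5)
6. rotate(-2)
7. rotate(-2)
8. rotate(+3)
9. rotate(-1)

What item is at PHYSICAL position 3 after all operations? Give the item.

After op 1 (rotate(+2)): offset=2, physical=[A,B,C,D,E,F,G,H,I], logical=[C,D,E,F,G,H,I,A,B]
After op 2 (swap(5, 7)): offset=2, physical=[H,B,C,D,E,F,G,A,I], logical=[C,D,E,F,G,A,I,H,B]
After op 3 (rotate(+2)): offset=4, physical=[H,B,C,D,E,F,G,A,I], logical=[E,F,G,A,I,H,B,C,D]
After op 4 (swap(7, 1)): offset=4, physical=[H,B,F,D,E,C,G,A,I], logical=[E,C,G,A,I,H,B,F,D]
After op 5 (swap(7, 5)): offset=4, physical=[F,B,H,D,E,C,G,A,I], logical=[E,C,G,A,I,F,B,H,D]
After op 6 (rotate(-2)): offset=2, physical=[F,B,H,D,E,C,G,A,I], logical=[H,D,E,C,G,A,I,F,B]
After op 7 (rotate(-2)): offset=0, physical=[F,B,H,D,E,C,G,A,I], logical=[F,B,H,D,E,C,G,A,I]
After op 8 (rotate(+3)): offset=3, physical=[F,B,H,D,E,C,G,A,I], logical=[D,E,C,G,A,I,F,B,H]
After op 9 (rotate(-1)): offset=2, physical=[F,B,H,D,E,C,G,A,I], logical=[H,D,E,C,G,A,I,F,B]

Answer: D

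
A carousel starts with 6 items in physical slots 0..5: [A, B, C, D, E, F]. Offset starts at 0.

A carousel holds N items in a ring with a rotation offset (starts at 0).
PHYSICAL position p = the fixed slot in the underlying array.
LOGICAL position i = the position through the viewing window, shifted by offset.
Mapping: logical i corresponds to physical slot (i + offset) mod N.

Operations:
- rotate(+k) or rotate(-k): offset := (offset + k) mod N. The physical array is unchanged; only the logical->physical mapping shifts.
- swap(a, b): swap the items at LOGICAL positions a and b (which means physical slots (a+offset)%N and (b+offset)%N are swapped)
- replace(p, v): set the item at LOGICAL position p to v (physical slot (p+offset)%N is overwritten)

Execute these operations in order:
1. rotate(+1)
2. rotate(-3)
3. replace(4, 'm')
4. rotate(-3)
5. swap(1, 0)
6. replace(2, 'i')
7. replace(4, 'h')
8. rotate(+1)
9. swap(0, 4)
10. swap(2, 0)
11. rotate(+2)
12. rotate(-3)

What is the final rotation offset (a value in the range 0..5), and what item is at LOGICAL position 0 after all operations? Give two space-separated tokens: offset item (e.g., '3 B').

After op 1 (rotate(+1)): offset=1, physical=[A,B,C,D,E,F], logical=[B,C,D,E,F,A]
After op 2 (rotate(-3)): offset=4, physical=[A,B,C,D,E,F], logical=[E,F,A,B,C,D]
After op 3 (replace(4, 'm')): offset=4, physical=[A,B,m,D,E,F], logical=[E,F,A,B,m,D]
After op 4 (rotate(-3)): offset=1, physical=[A,B,m,D,E,F], logical=[B,m,D,E,F,A]
After op 5 (swap(1, 0)): offset=1, physical=[A,m,B,D,E,F], logical=[m,B,D,E,F,A]
After op 6 (replace(2, 'i')): offset=1, physical=[A,m,B,i,E,F], logical=[m,B,i,E,F,A]
After op 7 (replace(4, 'h')): offset=1, physical=[A,m,B,i,E,h], logical=[m,B,i,E,h,A]
After op 8 (rotate(+1)): offset=2, physical=[A,m,B,i,E,h], logical=[B,i,E,h,A,m]
After op 9 (swap(0, 4)): offset=2, physical=[B,m,A,i,E,h], logical=[A,i,E,h,B,m]
After op 10 (swap(2, 0)): offset=2, physical=[B,m,E,i,A,h], logical=[E,i,A,h,B,m]
After op 11 (rotate(+2)): offset=4, physical=[B,m,E,i,A,h], logical=[A,h,B,m,E,i]
After op 12 (rotate(-3)): offset=1, physical=[B,m,E,i,A,h], logical=[m,E,i,A,h,B]

Answer: 1 m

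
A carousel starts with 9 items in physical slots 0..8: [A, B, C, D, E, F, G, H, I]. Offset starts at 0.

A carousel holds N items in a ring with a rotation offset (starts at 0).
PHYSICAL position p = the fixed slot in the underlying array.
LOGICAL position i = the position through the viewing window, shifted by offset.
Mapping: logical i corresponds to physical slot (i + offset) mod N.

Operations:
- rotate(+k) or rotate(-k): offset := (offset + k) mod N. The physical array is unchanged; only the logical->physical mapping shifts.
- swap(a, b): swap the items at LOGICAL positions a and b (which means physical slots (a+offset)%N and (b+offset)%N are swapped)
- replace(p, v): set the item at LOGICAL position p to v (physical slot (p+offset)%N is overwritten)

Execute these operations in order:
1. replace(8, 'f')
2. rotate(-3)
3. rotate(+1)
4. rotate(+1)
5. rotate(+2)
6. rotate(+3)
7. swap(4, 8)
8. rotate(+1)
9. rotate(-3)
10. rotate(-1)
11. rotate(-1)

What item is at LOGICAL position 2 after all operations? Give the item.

Answer: C

Derivation:
After op 1 (replace(8, 'f')): offset=0, physical=[A,B,C,D,E,F,G,H,f], logical=[A,B,C,D,E,F,G,H,f]
After op 2 (rotate(-3)): offset=6, physical=[A,B,C,D,E,F,G,H,f], logical=[G,H,f,A,B,C,D,E,F]
After op 3 (rotate(+1)): offset=7, physical=[A,B,C,D,E,F,G,H,f], logical=[H,f,A,B,C,D,E,F,G]
After op 4 (rotate(+1)): offset=8, physical=[A,B,C,D,E,F,G,H,f], logical=[f,A,B,C,D,E,F,G,H]
After op 5 (rotate(+2)): offset=1, physical=[A,B,C,D,E,F,G,H,f], logical=[B,C,D,E,F,G,H,f,A]
After op 6 (rotate(+3)): offset=4, physical=[A,B,C,D,E,F,G,H,f], logical=[E,F,G,H,f,A,B,C,D]
After op 7 (swap(4, 8)): offset=4, physical=[A,B,C,f,E,F,G,H,D], logical=[E,F,G,H,D,A,B,C,f]
After op 8 (rotate(+1)): offset=5, physical=[A,B,C,f,E,F,G,H,D], logical=[F,G,H,D,A,B,C,f,E]
After op 9 (rotate(-3)): offset=2, physical=[A,B,C,f,E,F,G,H,D], logical=[C,f,E,F,G,H,D,A,B]
After op 10 (rotate(-1)): offset=1, physical=[A,B,C,f,E,F,G,H,D], logical=[B,C,f,E,F,G,H,D,A]
After op 11 (rotate(-1)): offset=0, physical=[A,B,C,f,E,F,G,H,D], logical=[A,B,C,f,E,F,G,H,D]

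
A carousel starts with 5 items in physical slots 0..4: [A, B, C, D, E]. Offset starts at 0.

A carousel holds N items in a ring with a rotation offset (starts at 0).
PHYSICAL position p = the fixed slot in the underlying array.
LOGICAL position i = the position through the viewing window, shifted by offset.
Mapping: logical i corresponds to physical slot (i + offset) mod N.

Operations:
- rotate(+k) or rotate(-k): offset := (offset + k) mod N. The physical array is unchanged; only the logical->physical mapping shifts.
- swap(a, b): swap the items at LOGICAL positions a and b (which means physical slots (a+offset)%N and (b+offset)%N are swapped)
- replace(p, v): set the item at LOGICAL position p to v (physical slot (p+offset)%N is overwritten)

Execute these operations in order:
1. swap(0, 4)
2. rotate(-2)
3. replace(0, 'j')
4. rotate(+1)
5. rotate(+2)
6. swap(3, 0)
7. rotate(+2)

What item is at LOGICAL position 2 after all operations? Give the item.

After op 1 (swap(0, 4)): offset=0, physical=[E,B,C,D,A], logical=[E,B,C,D,A]
After op 2 (rotate(-2)): offset=3, physical=[E,B,C,D,A], logical=[D,A,E,B,C]
After op 3 (replace(0, 'j')): offset=3, physical=[E,B,C,j,A], logical=[j,A,E,B,C]
After op 4 (rotate(+1)): offset=4, physical=[E,B,C,j,A], logical=[A,E,B,C,j]
After op 5 (rotate(+2)): offset=1, physical=[E,B,C,j,A], logical=[B,C,j,A,E]
After op 6 (swap(3, 0)): offset=1, physical=[E,A,C,j,B], logical=[A,C,j,B,E]
After op 7 (rotate(+2)): offset=3, physical=[E,A,C,j,B], logical=[j,B,E,A,C]

Answer: E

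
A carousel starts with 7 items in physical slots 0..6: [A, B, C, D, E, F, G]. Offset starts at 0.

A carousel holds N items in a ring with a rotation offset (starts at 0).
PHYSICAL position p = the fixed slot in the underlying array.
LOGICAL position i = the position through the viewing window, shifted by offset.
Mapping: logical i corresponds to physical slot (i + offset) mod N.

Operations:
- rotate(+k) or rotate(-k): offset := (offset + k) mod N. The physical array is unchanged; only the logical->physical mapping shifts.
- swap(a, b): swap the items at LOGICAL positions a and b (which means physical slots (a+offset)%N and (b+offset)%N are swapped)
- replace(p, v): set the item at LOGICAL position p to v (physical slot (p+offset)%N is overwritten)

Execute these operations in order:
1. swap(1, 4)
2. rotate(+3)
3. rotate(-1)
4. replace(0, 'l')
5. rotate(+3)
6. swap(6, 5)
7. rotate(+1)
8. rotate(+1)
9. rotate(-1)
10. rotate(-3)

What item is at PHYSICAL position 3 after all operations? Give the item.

Answer: B

Derivation:
After op 1 (swap(1, 4)): offset=0, physical=[A,E,C,D,B,F,G], logical=[A,E,C,D,B,F,G]
After op 2 (rotate(+3)): offset=3, physical=[A,E,C,D,B,F,G], logical=[D,B,F,G,A,E,C]
After op 3 (rotate(-1)): offset=2, physical=[A,E,C,D,B,F,G], logical=[C,D,B,F,G,A,E]
After op 4 (replace(0, 'l')): offset=2, physical=[A,E,l,D,B,F,G], logical=[l,D,B,F,G,A,E]
After op 5 (rotate(+3)): offset=5, physical=[A,E,l,D,B,F,G], logical=[F,G,A,E,l,D,B]
After op 6 (swap(6, 5)): offset=5, physical=[A,E,l,B,D,F,G], logical=[F,G,A,E,l,B,D]
After op 7 (rotate(+1)): offset=6, physical=[A,E,l,B,D,F,G], logical=[G,A,E,l,B,D,F]
After op 8 (rotate(+1)): offset=0, physical=[A,E,l,B,D,F,G], logical=[A,E,l,B,D,F,G]
After op 9 (rotate(-1)): offset=6, physical=[A,E,l,B,D,F,G], logical=[G,A,E,l,B,D,F]
After op 10 (rotate(-3)): offset=3, physical=[A,E,l,B,D,F,G], logical=[B,D,F,G,A,E,l]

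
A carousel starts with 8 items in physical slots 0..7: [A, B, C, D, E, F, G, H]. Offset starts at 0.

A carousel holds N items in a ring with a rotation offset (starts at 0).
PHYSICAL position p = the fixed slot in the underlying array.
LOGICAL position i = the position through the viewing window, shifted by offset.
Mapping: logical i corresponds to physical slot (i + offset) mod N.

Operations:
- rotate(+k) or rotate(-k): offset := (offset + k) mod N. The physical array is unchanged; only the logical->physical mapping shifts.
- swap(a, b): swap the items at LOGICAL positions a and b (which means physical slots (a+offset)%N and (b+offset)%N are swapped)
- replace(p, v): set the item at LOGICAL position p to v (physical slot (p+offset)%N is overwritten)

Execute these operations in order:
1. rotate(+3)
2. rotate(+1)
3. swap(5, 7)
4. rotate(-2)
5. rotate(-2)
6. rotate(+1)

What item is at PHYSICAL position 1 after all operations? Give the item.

After op 1 (rotate(+3)): offset=3, physical=[A,B,C,D,E,F,G,H], logical=[D,E,F,G,H,A,B,C]
After op 2 (rotate(+1)): offset=4, physical=[A,B,C,D,E,F,G,H], logical=[E,F,G,H,A,B,C,D]
After op 3 (swap(5, 7)): offset=4, physical=[A,D,C,B,E,F,G,H], logical=[E,F,G,H,A,D,C,B]
After op 4 (rotate(-2)): offset=2, physical=[A,D,C,B,E,F,G,H], logical=[C,B,E,F,G,H,A,D]
After op 5 (rotate(-2)): offset=0, physical=[A,D,C,B,E,F,G,H], logical=[A,D,C,B,E,F,G,H]
After op 6 (rotate(+1)): offset=1, physical=[A,D,C,B,E,F,G,H], logical=[D,C,B,E,F,G,H,A]

Answer: D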